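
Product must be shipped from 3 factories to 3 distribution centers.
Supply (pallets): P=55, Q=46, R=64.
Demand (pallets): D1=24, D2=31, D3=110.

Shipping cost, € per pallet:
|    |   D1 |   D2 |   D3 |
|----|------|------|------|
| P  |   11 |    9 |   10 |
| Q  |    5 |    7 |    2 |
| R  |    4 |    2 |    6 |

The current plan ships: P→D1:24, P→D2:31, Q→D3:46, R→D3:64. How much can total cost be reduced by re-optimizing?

Current plan cost = 24·11 + 31·9 + 46·2 + 64·6 = €1019.
Optimal plan:
  P–D3: 55 × €10 = €550
  Q–D3: 46 × €2 = €92
  R–D1: 24 × €4 = €96
  R–D2: 31 × €2 = €62
  R–D3: 9 × €6 = €54
Optimal cost = €854.
Saving = 1019 − 854 = €165.

165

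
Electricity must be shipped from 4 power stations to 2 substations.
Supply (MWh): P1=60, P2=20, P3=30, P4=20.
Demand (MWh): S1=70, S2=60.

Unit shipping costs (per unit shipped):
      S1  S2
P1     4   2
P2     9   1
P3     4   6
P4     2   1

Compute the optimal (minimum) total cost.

340

A cheapest plan:
  P1 to S1: 20 MWh
  P1 to S2: 40 MWh
  P2 to S2: 20 MWh
  P3 to S1: 30 MWh
  P4 to S1: 20 MWh
Total cost = 340.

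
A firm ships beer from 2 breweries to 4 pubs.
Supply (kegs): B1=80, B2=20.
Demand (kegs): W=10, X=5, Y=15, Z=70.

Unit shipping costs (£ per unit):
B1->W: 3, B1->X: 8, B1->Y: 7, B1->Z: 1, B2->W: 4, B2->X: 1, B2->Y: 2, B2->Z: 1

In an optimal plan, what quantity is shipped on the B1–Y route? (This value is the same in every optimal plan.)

Optimal shipments:
  B1→W: 10 × £3 = £30
  B1→Z: 70 × £1 = £70
  B2→X: 5 × £1 = £5
  B2→Y: 15 × £2 = £30
Total cost = £135.
The route B1→Y is not used.

0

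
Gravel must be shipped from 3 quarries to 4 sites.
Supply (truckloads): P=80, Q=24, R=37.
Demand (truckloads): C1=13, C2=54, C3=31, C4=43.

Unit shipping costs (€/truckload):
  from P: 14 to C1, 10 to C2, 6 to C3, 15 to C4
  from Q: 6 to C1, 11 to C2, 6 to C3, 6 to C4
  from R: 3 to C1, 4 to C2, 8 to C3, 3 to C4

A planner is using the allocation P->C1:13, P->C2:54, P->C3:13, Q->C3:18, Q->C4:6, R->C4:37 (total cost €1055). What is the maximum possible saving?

119

Current plan cost = 13·14 + 54·10 + 13·6 + 18·6 + 6·6 + 37·3 = €1055.
Optimal plan:
  P→C2: 49 × €10 = €490
  P→C3: 31 × €6 = €186
  Q→C1: 13 × €6 = €78
  Q→C4: 11 × €6 = €66
  R→C2: 5 × €4 = €20
  R→C4: 32 × €3 = €96
Optimal cost = €936.
Saving = 1055 − 936 = €119.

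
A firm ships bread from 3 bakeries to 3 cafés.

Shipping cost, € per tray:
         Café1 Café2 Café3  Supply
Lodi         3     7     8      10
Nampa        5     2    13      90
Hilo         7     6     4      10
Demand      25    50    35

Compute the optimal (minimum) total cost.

540

One minimum-cost allocation:
  Lodi→Café3: 10 × €8 = €80
  Nampa→Café1: 25 × €5 = €125
  Nampa→Café2: 50 × €2 = €100
  Nampa→Café3: 15 × €13 = €195
  Hilo→Café3: 10 × €4 = €40
Total = 80 + 125 + 100 + 195 + 40 = €540.
(Supply check: Lodi ships 10; Nampa ships 90; Hilo ships 10.)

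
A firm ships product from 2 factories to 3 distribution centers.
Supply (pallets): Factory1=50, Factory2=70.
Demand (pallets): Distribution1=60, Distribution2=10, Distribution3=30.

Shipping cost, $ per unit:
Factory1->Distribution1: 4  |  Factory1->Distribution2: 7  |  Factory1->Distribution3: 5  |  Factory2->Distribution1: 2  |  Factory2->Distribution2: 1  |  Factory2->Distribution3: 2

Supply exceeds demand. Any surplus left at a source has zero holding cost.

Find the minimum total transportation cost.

A cheapest plan:
  Factory1–Distribution1: 30 × $4 = $120
  Factory2–Distribution1: 30 × $2 = $60
  Factory2–Distribution2: 10 × $1 = $10
  Factory2–Distribution3: 30 × $2 = $60
Total = 120 + 60 + 10 + 60 = $250.

250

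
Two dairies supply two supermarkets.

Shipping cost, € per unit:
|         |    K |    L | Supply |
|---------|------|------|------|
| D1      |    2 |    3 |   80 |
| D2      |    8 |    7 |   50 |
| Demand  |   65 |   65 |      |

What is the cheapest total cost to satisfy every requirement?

One minimum-cost allocation:
  D1–K: 65 × €2 = €130
  D1–L: 15 × €3 = €45
  D2–L: 50 × €7 = €350
Total = 130 + 45 + 350 = €525.

525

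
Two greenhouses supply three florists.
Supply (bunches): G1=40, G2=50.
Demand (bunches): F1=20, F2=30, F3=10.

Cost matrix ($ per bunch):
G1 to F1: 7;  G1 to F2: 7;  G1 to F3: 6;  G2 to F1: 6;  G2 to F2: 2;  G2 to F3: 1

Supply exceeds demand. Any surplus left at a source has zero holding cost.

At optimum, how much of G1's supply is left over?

An optimal plan:
  G1–F1: 10 × $7 = $70
  G2–F1: 10 × $6 = $60
  G2–F2: 30 × $2 = $60
  G2–F3: 10 × $1 = $10
Total cost = $200.
G1 ships 10 of its 40, leaving 30.

30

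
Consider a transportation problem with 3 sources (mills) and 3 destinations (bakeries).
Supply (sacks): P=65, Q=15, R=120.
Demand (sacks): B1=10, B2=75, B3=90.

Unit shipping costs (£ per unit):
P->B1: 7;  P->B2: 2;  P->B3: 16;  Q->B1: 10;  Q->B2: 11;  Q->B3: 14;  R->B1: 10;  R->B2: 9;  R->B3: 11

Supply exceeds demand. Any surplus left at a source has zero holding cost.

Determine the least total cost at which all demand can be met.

1310

An optimal shipping plan:
  P–B2: 65 × £2 = £130
  Q–B1: 10 × £10 = £100
  R–B2: 10 × £9 = £90
  R–B3: 90 × £11 = £990
Total = 130 + 100 + 90 + 990 = £1310.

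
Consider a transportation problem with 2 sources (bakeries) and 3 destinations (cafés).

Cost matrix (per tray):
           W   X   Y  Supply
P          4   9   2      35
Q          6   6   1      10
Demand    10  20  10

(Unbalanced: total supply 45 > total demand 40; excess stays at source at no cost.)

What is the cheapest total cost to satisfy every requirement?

Optimal allocation:
  P to W: 10 trays
  P to X: 10 trays
  P to Y: 10 trays
  Q to X: 10 trays
Total cost = 210.
(Supply check: P ships 30; Q ships 10.)

210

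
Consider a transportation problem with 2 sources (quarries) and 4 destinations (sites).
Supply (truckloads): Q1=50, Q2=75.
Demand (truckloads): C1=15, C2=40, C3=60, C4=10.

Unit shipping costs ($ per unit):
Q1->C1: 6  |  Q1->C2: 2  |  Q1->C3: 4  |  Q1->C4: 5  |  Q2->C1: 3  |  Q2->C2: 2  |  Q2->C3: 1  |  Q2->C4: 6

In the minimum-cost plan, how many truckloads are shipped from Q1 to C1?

0

Solving gives:
  Q1 to C2: 40 × $2 = $80
  Q1 to C4: 10 × $5 = $50
  Q2 to C1: 15 × $3 = $45
  Q2 to C3: 60 × $1 = $60
Total cost = $235.
The route Q1→C1 is not used.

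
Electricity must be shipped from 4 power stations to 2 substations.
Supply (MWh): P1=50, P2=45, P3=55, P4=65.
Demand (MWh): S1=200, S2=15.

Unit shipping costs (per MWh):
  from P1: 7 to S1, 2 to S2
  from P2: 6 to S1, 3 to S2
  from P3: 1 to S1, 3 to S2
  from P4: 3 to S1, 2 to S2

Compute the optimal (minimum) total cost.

795

An optimal shipping plan:
  P1→S1: 35 × 7 = 245
  P1→S2: 15 × 2 = 30
  P2→S1: 45 × 6 = 270
  P3→S1: 55 × 1 = 55
  P4→S1: 65 × 3 = 195
Total = 245 + 30 + 270 + 55 + 195 = 795.
(Supply check: P1 ships 50; P2 ships 45; P3 ships 55; P4 ships 65.)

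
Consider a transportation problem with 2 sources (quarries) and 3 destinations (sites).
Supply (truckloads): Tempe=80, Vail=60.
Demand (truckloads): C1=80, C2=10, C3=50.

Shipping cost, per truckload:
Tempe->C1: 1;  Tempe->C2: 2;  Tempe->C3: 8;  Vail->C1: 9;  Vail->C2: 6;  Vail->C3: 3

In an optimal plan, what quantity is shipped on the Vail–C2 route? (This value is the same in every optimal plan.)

10

Optimal shipments:
  Tempe→C1: 80 truckloads
  Vail→C2: 10 truckloads
  Vail→C3: 50 truckloads
Total cost = 290.
So Vail→C2 carries 10 truckloads.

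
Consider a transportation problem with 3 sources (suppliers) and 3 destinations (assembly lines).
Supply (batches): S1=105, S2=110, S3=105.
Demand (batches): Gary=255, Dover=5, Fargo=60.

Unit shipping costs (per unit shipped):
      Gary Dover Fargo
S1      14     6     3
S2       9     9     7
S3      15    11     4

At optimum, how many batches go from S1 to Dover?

5

Solving gives:
  S1→Gary: 40 × 14 = 560
  S1→Dover: 5 × 6 = 30
  S1→Fargo: 60 × 3 = 180
  S2→Gary: 110 × 9 = 990
  S3→Gary: 105 × 15 = 1575
Total cost = 3335.
So S1→Dover carries 5 batches.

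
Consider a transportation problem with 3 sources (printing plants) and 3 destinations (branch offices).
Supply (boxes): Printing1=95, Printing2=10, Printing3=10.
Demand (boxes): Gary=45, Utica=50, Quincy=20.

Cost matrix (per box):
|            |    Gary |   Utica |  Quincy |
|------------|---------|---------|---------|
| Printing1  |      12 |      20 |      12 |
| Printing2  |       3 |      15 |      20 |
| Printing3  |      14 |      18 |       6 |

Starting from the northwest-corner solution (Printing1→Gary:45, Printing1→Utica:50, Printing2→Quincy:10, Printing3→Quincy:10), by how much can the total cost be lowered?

Current plan cost = 45·12 + 50·20 + 10·20 + 10·6 = 1800.
Optimal plan:
  Printing1 to Gary: 35 boxes
  Printing1 to Utica: 50 boxes
  Printing1 to Quincy: 10 boxes
  Printing2 to Gary: 10 boxes
  Printing3 to Quincy: 10 boxes
Optimal cost = 1630.
Saving = 1800 − 1630 = 170.

170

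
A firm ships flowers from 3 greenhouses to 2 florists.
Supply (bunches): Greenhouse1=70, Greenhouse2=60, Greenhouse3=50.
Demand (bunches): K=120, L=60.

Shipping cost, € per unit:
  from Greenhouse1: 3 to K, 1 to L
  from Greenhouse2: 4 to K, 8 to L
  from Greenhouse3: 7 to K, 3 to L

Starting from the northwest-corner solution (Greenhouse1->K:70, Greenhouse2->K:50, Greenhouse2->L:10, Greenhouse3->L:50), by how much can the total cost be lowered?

60

Current plan cost = 70·3 + 50·4 + 10·8 + 50·3 = €640.
Optimal plan:
  Greenhouse1→K: 60 × €3 = €180
  Greenhouse1→L: 10 × €1 = €10
  Greenhouse2→K: 60 × €4 = €240
  Greenhouse3→L: 50 × €3 = €150
Optimal cost = €580.
Saving = 640 − 580 = €60.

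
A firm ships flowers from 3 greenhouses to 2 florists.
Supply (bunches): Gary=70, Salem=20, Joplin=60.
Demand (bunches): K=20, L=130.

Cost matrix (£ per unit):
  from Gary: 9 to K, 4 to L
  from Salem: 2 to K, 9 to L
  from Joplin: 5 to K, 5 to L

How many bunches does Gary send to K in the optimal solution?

0

Optimal shipments:
  Gary->L: 70 × £4 = £280
  Salem->K: 20 × £2 = £40
  Joplin->L: 60 × £5 = £300
Total cost = £620.
The route Gary→K is not used.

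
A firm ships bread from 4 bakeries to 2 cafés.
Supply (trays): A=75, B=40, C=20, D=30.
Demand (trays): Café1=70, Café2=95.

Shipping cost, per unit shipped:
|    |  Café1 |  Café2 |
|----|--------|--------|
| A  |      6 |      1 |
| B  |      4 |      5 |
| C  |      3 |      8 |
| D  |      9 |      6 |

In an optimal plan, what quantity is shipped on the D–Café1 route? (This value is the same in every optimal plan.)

Solving gives:
  A to Café2: 75 × 1 = 75
  B to Café1: 40 × 4 = 160
  C to Café1: 20 × 3 = 60
  D to Café1: 10 × 9 = 90
  D to Café2: 20 × 6 = 120
Total cost = 505.
So D→Café1 carries 10 trays.

10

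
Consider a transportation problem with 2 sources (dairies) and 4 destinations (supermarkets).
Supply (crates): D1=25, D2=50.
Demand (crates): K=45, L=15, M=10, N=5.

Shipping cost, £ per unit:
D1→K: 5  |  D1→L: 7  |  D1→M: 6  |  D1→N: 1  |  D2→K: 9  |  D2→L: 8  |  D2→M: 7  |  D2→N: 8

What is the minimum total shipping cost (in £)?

520

A cheapest plan:
  D1->K: 20 × £5 = £100
  D1->N: 5 × £1 = £5
  D2->K: 25 × £9 = £225
  D2->L: 15 × £8 = £120
  D2->M: 10 × £7 = £70
Total = 100 + 5 + 225 + 120 + 70 = £520.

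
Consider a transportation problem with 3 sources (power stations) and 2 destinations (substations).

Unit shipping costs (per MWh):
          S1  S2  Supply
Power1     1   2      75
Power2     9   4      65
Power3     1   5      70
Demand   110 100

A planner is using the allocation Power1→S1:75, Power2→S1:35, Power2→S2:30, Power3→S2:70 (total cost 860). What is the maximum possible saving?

Current plan cost = 75·1 + 35·9 + 30·4 + 70·5 = 860.
Optimal plan:
  Power1–S1: 40 × 1 = 40
  Power1–S2: 35 × 2 = 70
  Power2–S2: 65 × 4 = 260
  Power3–S1: 70 × 1 = 70
Optimal cost = 440.
Saving = 860 − 440 = 420.

420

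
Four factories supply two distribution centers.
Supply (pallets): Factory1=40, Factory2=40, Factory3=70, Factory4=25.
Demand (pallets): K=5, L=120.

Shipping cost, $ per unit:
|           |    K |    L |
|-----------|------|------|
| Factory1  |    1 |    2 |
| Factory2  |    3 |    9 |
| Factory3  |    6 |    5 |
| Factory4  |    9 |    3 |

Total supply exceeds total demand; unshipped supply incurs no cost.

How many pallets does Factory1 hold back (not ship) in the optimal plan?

0

Minimum-cost shipments:
  Factory1->L: 40 × $2 = $80
  Factory2->K: 5 × $3 = $15
  Factory3->L: 55 × $5 = $275
  Factory4->L: 25 × $3 = $75
Total cost = $445.
Factory1 ships 40 of its 40, leaving 0.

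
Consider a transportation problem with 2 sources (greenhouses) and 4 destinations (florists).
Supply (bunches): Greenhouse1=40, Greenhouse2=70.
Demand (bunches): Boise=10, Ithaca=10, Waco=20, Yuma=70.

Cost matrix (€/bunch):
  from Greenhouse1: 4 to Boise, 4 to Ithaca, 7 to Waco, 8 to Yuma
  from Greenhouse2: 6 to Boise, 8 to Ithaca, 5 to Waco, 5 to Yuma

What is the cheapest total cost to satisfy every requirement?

Optimal allocation:
  Greenhouse1–Boise: 10 bunches
  Greenhouse1–Ithaca: 10 bunches
  Greenhouse1–Waco: 20 bunches
  Greenhouse2–Yuma: 70 bunches
Total cost = €570.

570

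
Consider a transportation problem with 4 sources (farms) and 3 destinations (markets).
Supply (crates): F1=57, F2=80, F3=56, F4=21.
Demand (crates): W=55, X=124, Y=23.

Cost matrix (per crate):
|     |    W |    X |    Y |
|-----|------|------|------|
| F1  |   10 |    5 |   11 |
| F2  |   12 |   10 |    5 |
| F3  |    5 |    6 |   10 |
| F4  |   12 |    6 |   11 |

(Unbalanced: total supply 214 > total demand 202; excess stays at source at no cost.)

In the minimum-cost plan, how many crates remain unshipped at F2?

12

Minimum-cost shipments:
  F1 to X: 57 × 5 = 285
  F2 to X: 45 × 10 = 450
  F2 to Y: 23 × 5 = 115
  F3 to W: 55 × 5 = 275
  F3 to X: 1 × 6 = 6
  F4 to X: 21 × 6 = 126
Total cost = 1257.
F2 ships 68 of its 80, leaving 12.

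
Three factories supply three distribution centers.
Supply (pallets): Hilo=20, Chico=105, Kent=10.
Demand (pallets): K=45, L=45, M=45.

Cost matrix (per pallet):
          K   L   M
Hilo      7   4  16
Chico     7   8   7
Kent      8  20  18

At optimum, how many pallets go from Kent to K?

10

The minimum-cost plan:
  Hilo–L: 20 × 4 = 80
  Chico–K: 35 × 7 = 245
  Chico–L: 25 × 8 = 200
  Chico–M: 45 × 7 = 315
  Kent–K: 10 × 8 = 80
Total cost = 920.
So Kent→K carries 10 pallets.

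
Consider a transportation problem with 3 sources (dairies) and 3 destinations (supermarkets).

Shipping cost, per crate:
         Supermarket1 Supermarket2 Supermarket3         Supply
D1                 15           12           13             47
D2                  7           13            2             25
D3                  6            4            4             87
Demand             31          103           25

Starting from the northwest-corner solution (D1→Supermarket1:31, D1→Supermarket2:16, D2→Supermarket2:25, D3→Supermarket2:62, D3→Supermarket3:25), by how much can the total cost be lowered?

Current plan cost = 31·15 + 16·12 + 25·13 + 62·4 + 25·4 = 1330.
Optimal plan:
  D1 to Supermarket2: 47 × 12 = 564
  D2 to Supermarket3: 25 × 2 = 50
  D3 to Supermarket1: 31 × 6 = 186
  D3 to Supermarket2: 56 × 4 = 224
Optimal cost = 1024.
Saving = 1330 − 1024 = 306.

306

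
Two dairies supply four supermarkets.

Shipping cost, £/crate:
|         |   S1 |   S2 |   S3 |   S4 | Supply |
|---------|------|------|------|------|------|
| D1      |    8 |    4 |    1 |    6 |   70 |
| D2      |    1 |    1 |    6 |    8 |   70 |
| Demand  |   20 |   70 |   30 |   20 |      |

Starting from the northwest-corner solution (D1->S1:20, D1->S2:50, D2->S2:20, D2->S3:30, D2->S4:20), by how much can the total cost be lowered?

420

Current plan cost = 20·8 + 50·4 + 20·1 + 30·6 + 20·8 = £720.
Optimal plan:
  D1→S2: 20 crates
  D1→S3: 30 crates
  D1→S4: 20 crates
  D2→S1: 20 crates
  D2→S2: 50 crates
Optimal cost = £300.
Saving = 720 − 300 = £420.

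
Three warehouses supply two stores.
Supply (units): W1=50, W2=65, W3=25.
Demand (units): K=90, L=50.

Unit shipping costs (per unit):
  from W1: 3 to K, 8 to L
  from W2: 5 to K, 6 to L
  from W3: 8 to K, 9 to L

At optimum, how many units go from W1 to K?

Optimal shipments:
  W1→K: 50 units
  W2→K: 40 units
  W2→L: 25 units
  W3→L: 25 units
Total cost = 725.
So W1→K carries 50 units.

50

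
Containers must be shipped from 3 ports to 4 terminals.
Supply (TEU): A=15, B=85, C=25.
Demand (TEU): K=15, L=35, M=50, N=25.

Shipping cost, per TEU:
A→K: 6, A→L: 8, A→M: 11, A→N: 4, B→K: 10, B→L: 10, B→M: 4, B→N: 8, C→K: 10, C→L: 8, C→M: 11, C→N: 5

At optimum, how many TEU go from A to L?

The minimum-cost plan:
  A→K: 15 × 6 = 90
  B→L: 35 × 10 = 350
  B→M: 50 × 4 = 200
  C→N: 25 × 5 = 125
Total cost = 765.
The route A→L is not used.

0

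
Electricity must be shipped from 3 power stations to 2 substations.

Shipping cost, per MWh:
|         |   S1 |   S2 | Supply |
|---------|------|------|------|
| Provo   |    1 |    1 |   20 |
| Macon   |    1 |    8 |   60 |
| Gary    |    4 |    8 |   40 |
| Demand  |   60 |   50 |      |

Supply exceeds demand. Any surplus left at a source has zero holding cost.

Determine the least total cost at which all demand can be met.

320

A cheapest plan:
  Provo–S2: 20 × 1 = 20
  Macon–S1: 60 × 1 = 60
  Gary–S2: 30 × 8 = 240
Total = 20 + 60 + 240 = 320.
(Supply check: Provo ships 20; Macon ships 60; Gary ships 30.)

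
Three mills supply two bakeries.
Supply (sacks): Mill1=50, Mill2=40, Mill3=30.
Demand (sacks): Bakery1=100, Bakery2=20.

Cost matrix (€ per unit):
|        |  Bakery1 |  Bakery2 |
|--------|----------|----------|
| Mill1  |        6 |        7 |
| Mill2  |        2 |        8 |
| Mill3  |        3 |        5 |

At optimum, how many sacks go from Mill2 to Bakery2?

0

Solving gives:
  Mill1–Bakery1: 30 × €6 = €180
  Mill1–Bakery2: 20 × €7 = €140
  Mill2–Bakery1: 40 × €2 = €80
  Mill3–Bakery1: 30 × €3 = €90
Total cost = €490.
The route Mill2→Bakery2 is not used.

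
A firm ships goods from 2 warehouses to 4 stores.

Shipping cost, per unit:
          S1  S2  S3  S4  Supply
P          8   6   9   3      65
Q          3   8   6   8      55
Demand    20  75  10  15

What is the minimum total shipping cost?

Optimal allocation:
  P to S2: 50 × 6 = 300
  P to S4: 15 × 3 = 45
  Q to S1: 20 × 3 = 60
  Q to S2: 25 × 8 = 200
  Q to S3: 10 × 6 = 60
Total = 300 + 45 + 60 + 200 + 60 = 665.
(Supply check: P ships 65; Q ships 55.)

665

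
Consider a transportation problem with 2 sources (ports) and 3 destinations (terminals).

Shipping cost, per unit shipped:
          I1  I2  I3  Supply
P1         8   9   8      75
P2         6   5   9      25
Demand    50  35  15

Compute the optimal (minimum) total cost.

A cheapest plan:
  P1–I1: 50 × 8 = 400
  P1–I2: 10 × 9 = 90
  P1–I3: 15 × 8 = 120
  P2–I2: 25 × 5 = 125
Total = 400 + 90 + 120 + 125 = 735.
(Supply check: P1 ships 75; P2 ships 25.)

735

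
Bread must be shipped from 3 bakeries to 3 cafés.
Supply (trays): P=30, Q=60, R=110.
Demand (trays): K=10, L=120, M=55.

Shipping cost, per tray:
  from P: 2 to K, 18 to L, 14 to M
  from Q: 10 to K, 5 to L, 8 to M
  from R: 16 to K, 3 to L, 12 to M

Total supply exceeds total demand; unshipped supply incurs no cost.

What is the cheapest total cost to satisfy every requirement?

A cheapest plan:
  P–K: 10 × 2 = 20
  P–M: 5 × 14 = 70
  Q–L: 10 × 5 = 50
  Q–M: 50 × 8 = 400
  R–L: 110 × 3 = 330
Total = 20 + 70 + 50 + 400 + 330 = 870.

870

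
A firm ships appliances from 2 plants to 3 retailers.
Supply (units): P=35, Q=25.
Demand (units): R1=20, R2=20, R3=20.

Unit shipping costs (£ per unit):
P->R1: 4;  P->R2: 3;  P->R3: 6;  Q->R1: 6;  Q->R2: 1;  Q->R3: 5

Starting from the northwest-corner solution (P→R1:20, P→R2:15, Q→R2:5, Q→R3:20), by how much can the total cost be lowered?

Current plan cost = 20·4 + 15·3 + 5·1 + 20·5 = £230.
Optimal plan:
  P–R1: 20 × £4 = £80
  P–R3: 15 × £6 = £90
  Q–R2: 20 × £1 = £20
  Q–R3: 5 × £5 = £25
Optimal cost = £215.
Saving = 230 − 215 = £15.

15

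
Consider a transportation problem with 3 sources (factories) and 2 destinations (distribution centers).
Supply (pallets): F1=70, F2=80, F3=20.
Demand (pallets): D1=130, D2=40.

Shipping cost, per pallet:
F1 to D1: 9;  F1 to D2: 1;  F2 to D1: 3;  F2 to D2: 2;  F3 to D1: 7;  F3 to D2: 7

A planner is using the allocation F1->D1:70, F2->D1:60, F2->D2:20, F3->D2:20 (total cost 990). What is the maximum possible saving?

Current plan cost = 70·9 + 60·3 + 20·2 + 20·7 = 990.
Optimal plan:
  F1 to D1: 30 × 9 = 270
  F1 to D2: 40 × 1 = 40
  F2 to D1: 80 × 3 = 240
  F3 to D1: 20 × 7 = 140
Optimal cost = 690.
Saving = 990 − 690 = 300.

300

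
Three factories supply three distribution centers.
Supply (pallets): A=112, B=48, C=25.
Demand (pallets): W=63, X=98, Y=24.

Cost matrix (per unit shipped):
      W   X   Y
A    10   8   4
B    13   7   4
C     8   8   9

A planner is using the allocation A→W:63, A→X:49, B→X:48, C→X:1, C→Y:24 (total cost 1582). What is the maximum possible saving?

Current plan cost = 63·10 + 49·8 + 48·7 + 1·8 + 24·9 = 1582.
Optimal plan:
  A to W: 38 pallets
  A to X: 50 pallets
  A to Y: 24 pallets
  B to X: 48 pallets
  C to W: 25 pallets
Optimal cost = 1412.
Saving = 1582 − 1412 = 170.

170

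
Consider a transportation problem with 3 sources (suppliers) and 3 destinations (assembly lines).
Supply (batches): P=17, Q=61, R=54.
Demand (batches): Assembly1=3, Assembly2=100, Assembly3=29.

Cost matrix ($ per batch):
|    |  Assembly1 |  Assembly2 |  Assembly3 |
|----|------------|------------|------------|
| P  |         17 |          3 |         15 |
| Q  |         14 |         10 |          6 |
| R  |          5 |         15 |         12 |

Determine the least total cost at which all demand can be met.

An optimal shipping plan:
  P→Assembly2: 17 × $3 = $51
  Q→Assembly2: 32 × $10 = $320
  Q→Assembly3: 29 × $6 = $174
  R→Assembly1: 3 × $5 = $15
  R→Assembly2: 51 × $15 = $765
Total = 51 + 320 + 174 + 15 + 765 = $1325.

1325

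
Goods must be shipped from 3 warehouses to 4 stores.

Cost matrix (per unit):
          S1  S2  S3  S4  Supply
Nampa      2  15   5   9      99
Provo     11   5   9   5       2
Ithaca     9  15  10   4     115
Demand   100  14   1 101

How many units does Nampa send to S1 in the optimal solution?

Optimal shipments:
  Nampa to S1: 99 × 2 = 198
  Provo to S2: 2 × 5 = 10
  Ithaca to S1: 1 × 9 = 9
  Ithaca to S2: 12 × 15 = 180
  Ithaca to S3: 1 × 10 = 10
  Ithaca to S4: 101 × 4 = 404
Total cost = 811.
So Nampa→S1 carries 99 units.

99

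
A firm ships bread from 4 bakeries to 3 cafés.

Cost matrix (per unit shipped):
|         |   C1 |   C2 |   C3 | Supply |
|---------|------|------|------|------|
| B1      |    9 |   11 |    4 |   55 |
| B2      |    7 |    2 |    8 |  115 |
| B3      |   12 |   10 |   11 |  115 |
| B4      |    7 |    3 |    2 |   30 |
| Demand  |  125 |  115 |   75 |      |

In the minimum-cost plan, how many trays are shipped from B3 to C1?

Optimal shipments:
  B1–C3: 55 × 4 = 220
  B2–C2: 115 × 2 = 230
  B3–C1: 115 × 12 = 1380
  B4–C1: 10 × 7 = 70
  B4–C3: 20 × 2 = 40
Total cost = 1940.
So B3→C1 carries 115 trays.

115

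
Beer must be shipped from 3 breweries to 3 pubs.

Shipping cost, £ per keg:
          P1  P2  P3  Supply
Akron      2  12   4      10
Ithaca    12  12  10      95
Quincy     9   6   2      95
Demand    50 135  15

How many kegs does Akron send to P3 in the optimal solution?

0

Solving gives:
  Akron–P1: 10 kegs
  Ithaca–P1: 40 kegs
  Ithaca–P2: 55 kegs
  Quincy–P2: 80 kegs
  Quincy–P3: 15 kegs
Total cost = £1670.
The route Akron→P3 is not used.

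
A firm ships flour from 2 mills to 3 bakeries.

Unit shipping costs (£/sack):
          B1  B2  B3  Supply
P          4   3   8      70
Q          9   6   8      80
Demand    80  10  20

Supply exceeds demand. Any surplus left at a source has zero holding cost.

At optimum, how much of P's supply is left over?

Minimum-cost shipments:
  P to B1: 70 × £4 = £280
  Q to B1: 10 × £9 = £90
  Q to B2: 10 × £6 = £60
  Q to B3: 20 × £8 = £160
Total cost = £590.
P ships 70 of its 70, leaving 0.

0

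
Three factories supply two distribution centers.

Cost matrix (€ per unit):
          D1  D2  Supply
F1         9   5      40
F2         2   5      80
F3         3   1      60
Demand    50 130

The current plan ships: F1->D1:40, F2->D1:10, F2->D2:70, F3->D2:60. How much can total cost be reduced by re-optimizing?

280

Current plan cost = 40·9 + 10·2 + 70·5 + 60·1 = €790.
Optimal plan:
  F1–D2: 40 × €5 = €200
  F2–D1: 50 × €2 = €100
  F2–D2: 30 × €5 = €150
  F3–D2: 60 × €1 = €60
Optimal cost = €510.
Saving = 790 − 510 = €280.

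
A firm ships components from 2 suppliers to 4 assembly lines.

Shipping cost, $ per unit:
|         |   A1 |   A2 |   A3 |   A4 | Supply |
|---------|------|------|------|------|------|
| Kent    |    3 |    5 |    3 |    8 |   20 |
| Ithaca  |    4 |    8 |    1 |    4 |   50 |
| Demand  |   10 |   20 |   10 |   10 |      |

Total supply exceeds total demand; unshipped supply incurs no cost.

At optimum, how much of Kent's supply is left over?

0

Minimum-cost shipments:
  Kent–A2: 20 × $5 = $100
  Ithaca–A1: 10 × $4 = $40
  Ithaca–A3: 10 × $1 = $10
  Ithaca–A4: 10 × $4 = $40
Total cost = $190.
Kent ships 20 of its 20, leaving 0.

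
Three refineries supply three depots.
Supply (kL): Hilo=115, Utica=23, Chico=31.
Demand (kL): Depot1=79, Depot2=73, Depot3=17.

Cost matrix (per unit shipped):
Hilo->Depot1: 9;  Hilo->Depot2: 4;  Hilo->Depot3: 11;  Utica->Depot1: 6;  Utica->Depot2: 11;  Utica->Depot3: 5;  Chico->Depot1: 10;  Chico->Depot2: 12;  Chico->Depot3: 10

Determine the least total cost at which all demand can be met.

1101

A cheapest plan:
  Hilo to Depot1: 42 × 9 = 378
  Hilo to Depot2: 73 × 4 = 292
  Utica to Depot1: 6 × 6 = 36
  Utica to Depot3: 17 × 5 = 85
  Chico to Depot1: 31 × 10 = 310
Total = 378 + 292 + 36 + 85 + 310 = 1101.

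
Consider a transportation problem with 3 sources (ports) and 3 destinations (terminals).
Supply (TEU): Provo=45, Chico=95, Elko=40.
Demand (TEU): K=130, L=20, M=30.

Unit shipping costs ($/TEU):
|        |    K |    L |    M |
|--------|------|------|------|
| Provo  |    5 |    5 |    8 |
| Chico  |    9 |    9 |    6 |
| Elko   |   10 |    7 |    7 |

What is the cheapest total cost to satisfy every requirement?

One minimum-cost allocation:
  Provo to K: 45 × $5 = $225
  Chico to K: 65 × $9 = $585
  Chico to M: 30 × $6 = $180
  Elko to K: 20 × $10 = $200
  Elko to L: 20 × $7 = $140
Total = 225 + 585 + 180 + 200 + 140 = $1330.
(Supply check: Provo ships 45; Chico ships 95; Elko ships 40.)

1330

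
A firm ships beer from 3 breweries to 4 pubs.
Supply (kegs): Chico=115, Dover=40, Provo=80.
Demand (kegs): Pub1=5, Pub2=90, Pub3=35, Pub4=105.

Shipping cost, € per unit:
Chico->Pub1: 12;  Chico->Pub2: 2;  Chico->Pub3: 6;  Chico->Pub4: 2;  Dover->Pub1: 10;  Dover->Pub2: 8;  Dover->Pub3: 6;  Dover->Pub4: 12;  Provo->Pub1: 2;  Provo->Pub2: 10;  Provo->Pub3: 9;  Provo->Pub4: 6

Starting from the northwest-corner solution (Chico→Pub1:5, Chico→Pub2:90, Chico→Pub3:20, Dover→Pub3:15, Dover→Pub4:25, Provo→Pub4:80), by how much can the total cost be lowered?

290

Current plan cost = 5·12 + 90·2 + 20·6 + 15·6 + 25·12 + 80·6 = €1230.
Optimal plan:
  Chico–Pub2: 85 × €2 = €170
  Chico–Pub4: 30 × €2 = €60
  Dover–Pub2: 5 × €8 = €40
  Dover–Pub3: 35 × €6 = €210
  Provo–Pub1: 5 × €2 = €10
  Provo–Pub4: 75 × €6 = €450
Optimal cost = €940.
Saving = 1230 − 940 = €290.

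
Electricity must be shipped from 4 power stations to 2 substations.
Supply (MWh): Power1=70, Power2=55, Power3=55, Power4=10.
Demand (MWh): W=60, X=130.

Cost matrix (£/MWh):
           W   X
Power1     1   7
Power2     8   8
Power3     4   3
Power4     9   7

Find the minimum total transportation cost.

A cheapest plan:
  Power1–W: 60 × £1 = £60
  Power1–X: 10 × £7 = £70
  Power2–X: 55 × £8 = £440
  Power3–X: 55 × £3 = £165
  Power4–X: 10 × £7 = £70
Total = 60 + 70 + 440 + 165 + 70 = £805.

805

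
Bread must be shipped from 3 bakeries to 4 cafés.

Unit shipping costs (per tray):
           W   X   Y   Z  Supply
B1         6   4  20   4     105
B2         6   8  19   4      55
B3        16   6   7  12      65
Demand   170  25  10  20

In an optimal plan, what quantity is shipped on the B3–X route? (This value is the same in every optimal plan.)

25

Solving gives:
  B1 to W: 105 × 6 = 630
  B2 to W: 55 × 6 = 330
  B3 to W: 10 × 16 = 160
  B3 to X: 25 × 6 = 150
  B3 to Y: 10 × 7 = 70
  B3 to Z: 20 × 12 = 240
Total cost = 1580.
So B3→X carries 25 trays.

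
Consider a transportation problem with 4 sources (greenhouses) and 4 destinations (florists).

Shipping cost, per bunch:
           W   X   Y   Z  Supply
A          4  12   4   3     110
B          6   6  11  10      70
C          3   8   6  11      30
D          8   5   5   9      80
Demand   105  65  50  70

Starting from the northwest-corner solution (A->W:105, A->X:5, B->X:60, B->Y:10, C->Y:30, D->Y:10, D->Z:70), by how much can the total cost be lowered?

Current plan cost = 105·4 + 5·12 + 60·6 + 10·11 + 30·6 + 10·5 + 70·9 = 1810.
Optimal plan:
  A→W: 5 × 4 = 20
  A→Y: 35 × 4 = 140
  A→Z: 70 × 3 = 210
  B→W: 70 × 6 = 420
  C→W: 30 × 3 = 90
  D→X: 65 × 5 = 325
  D→Y: 15 × 5 = 75
Optimal cost = 1280.
Saving = 1810 − 1280 = 530.

530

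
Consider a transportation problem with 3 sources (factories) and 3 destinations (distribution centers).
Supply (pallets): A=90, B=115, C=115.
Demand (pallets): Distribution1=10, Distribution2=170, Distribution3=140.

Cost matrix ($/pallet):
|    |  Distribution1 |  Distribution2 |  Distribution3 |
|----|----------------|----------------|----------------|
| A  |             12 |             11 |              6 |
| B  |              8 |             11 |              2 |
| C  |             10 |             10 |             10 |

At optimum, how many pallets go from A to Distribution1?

Solving gives:
  A→Distribution2: 65 × $11 = $715
  A→Distribution3: 25 × $6 = $150
  B→Distribution3: 115 × $2 = $230
  C→Distribution1: 10 × $10 = $100
  C→Distribution2: 105 × $10 = $1050
Total cost = $2245.
The route A→Distribution1 is not used.

0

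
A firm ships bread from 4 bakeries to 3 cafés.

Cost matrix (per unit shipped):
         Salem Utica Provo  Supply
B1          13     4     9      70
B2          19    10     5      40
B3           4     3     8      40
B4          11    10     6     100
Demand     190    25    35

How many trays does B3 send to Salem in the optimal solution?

40

Optimal shipments:
  B1–Salem: 45 × 13 = 585
  B1–Utica: 25 × 4 = 100
  B2–Salem: 5 × 19 = 95
  B2–Provo: 35 × 5 = 175
  B3–Salem: 40 × 4 = 160
  B4–Salem: 100 × 11 = 1100
Total cost = 2215.
So B3→Salem carries 40 trays.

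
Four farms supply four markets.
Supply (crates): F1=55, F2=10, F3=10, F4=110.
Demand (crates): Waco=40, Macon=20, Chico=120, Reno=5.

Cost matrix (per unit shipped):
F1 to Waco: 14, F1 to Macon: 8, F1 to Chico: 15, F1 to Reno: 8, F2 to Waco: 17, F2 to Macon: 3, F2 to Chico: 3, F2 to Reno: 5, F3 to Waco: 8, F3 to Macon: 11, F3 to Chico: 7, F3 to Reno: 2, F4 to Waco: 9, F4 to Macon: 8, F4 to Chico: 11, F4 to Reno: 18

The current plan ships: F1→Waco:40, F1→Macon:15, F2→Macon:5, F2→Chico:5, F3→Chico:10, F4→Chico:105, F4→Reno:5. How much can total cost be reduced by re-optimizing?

145

Current plan cost = 40·14 + 15·8 + 5·3 + 5·3 + 10·7 + 105·11 + 5·18 = 2025.
Optimal plan:
  F1->Macon: 20 × 8 = 160
  F1->Chico: 30 × 15 = 450
  F1->Reno: 5 × 8 = 40
  F2->Chico: 10 × 3 = 30
  F3->Chico: 10 × 7 = 70
  F4->Waco: 40 × 9 = 360
  F4->Chico: 70 × 11 = 770
Optimal cost = 1880.
Saving = 2025 − 1880 = 145.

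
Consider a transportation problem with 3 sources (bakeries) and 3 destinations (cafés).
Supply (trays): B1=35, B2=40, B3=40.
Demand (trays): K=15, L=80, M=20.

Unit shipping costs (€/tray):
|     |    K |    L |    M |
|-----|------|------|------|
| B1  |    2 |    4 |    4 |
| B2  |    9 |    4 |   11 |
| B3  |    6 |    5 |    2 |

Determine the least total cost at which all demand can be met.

410

An optimal shipping plan:
  B1–K: 15 × €2 = €30
  B1–L: 20 × €4 = €80
  B2–L: 40 × €4 = €160
  B3–L: 20 × €5 = €100
  B3–M: 20 × €2 = €40
Total = 30 + 80 + 160 + 100 + 40 = €410.
(Supply check: B1 ships 35; B2 ships 40; B3 ships 40.)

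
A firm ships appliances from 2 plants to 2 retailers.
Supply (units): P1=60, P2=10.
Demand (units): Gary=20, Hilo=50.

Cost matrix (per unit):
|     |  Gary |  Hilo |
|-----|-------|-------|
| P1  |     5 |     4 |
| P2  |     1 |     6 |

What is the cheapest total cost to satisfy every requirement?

260

A cheapest plan:
  P1 to Gary: 10 × 5 = 50
  P1 to Hilo: 50 × 4 = 200
  P2 to Gary: 10 × 1 = 10
Total = 50 + 200 + 10 = 260.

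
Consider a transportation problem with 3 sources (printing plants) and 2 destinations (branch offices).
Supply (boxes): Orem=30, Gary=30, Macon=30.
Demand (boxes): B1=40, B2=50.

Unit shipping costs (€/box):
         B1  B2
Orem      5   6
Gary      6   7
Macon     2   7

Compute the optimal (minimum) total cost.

440

An optimal shipping plan:
  Orem→B1: 10 boxes
  Orem→B2: 20 boxes
  Gary→B2: 30 boxes
  Macon→B1: 30 boxes
Total cost = €440.
(Supply check: Orem ships 30; Gary ships 30; Macon ships 30.)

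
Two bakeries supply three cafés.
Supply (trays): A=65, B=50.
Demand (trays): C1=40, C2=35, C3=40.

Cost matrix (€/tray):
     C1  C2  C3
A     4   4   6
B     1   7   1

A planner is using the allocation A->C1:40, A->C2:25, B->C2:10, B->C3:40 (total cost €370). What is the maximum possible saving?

Current plan cost = 40·4 + 25·4 + 10·7 + 40·1 = €370.
Optimal plan:
  A→C1: 30 × €4 = €120
  A→C2: 35 × €4 = €140
  B→C1: 10 × €1 = €10
  B→C3: 40 × €1 = €40
Optimal cost = €310.
Saving = 370 − 310 = €60.

60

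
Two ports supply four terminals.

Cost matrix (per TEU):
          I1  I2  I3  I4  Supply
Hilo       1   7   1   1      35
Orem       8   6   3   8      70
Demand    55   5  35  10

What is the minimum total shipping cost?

410

One minimum-cost allocation:
  Hilo→I1: 35 × 1 = 35
  Orem→I1: 20 × 8 = 160
  Orem→I2: 5 × 6 = 30
  Orem→I3: 35 × 3 = 105
  Orem→I4: 10 × 8 = 80
Total = 35 + 160 + 30 + 105 + 80 = 410.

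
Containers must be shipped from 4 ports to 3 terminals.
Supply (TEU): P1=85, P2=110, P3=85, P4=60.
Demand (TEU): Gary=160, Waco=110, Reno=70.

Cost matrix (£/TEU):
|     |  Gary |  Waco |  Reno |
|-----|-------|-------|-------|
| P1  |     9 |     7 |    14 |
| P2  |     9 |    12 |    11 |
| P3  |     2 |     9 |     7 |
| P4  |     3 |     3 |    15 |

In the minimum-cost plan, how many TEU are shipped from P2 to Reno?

70

Optimal shipments:
  P1–Waco: 85 × £7 = £595
  P2–Gary: 40 × £9 = £360
  P2–Reno: 70 × £11 = £770
  P3–Gary: 85 × £2 = £170
  P4–Gary: 35 × £3 = £105
  P4–Waco: 25 × £3 = £75
Total cost = £2075.
So P2→Reno carries 70 TEU.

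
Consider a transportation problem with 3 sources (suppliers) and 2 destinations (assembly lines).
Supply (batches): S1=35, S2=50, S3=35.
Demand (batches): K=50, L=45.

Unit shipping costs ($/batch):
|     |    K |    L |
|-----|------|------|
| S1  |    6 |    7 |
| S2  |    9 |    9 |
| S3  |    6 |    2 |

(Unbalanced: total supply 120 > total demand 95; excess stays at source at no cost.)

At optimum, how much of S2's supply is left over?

25

An optimal plan:
  S1->K: 35 × $6 = $210
  S2->K: 15 × $9 = $135
  S2->L: 10 × $9 = $90
  S3->L: 35 × $2 = $70
Total cost = $505.
S2 ships 25 of its 50, leaving 25.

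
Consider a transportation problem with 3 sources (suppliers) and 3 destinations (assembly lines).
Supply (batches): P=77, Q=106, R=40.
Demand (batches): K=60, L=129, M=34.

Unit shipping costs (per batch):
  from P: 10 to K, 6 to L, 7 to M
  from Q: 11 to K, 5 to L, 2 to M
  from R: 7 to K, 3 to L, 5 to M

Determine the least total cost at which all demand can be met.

An optimal shipping plan:
  P->K: 20 × 10 = 200
  P->L: 57 × 6 = 342
  Q->L: 72 × 5 = 360
  Q->M: 34 × 2 = 68
  R->K: 40 × 7 = 280
Total = 200 + 342 + 360 + 68 + 280 = 1250.

1250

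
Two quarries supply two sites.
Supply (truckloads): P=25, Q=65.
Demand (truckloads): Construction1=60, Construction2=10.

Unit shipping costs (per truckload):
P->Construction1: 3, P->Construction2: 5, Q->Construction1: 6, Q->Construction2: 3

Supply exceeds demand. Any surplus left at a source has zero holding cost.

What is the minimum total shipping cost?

An optimal shipping plan:
  P–Construction1: 25 × 3 = 75
  Q–Construction1: 35 × 6 = 210
  Q–Construction2: 10 × 3 = 30
Total = 75 + 210 + 30 = 315.

315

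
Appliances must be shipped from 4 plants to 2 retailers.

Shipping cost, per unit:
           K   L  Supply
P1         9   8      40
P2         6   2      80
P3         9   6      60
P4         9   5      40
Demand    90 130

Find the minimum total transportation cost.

An optimal shipping plan:
  P1→K: 40 × 9 = 360
  P2→L: 80 × 2 = 160
  P3→K: 50 × 9 = 450
  P3→L: 10 × 6 = 60
  P4→L: 40 × 5 = 200
Total = 360 + 160 + 450 + 60 + 200 = 1230.
(Supply check: P1 ships 40; P2 ships 80; P3 ships 60; P4 ships 40.)

1230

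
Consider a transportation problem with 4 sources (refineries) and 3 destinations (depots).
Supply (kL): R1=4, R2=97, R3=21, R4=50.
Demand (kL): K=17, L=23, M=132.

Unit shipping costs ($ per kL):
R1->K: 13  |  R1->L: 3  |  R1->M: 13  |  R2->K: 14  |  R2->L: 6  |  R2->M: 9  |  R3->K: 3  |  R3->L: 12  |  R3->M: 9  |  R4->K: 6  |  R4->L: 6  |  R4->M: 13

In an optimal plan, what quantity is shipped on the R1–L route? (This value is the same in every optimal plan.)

Solving gives:
  R1 to L: 4 × $3 = $12
  R2 to M: 97 × $9 = $873
  R3 to M: 21 × $9 = $189
  R4 to K: 17 × $6 = $102
  R4 to L: 19 × $6 = $114
  R4 to M: 14 × $13 = $182
Total cost = $1472.
So R1→L carries 4 kL.

4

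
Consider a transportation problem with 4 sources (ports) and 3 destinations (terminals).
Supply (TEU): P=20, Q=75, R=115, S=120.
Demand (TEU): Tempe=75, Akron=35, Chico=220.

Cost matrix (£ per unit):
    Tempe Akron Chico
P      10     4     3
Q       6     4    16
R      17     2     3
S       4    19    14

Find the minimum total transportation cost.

2115

Optimal allocation:
  P to Chico: 20 × £3 = £60
  Q to Akron: 35 × £4 = £140
  Q to Chico: 40 × £16 = £640
  R to Chico: 115 × £3 = £345
  S to Tempe: 75 × £4 = £300
  S to Chico: 45 × £14 = £630
Total = 60 + 140 + 640 + 345 + 300 + 630 = £2115.
(Supply check: P ships 20; Q ships 75; R ships 115; S ships 120.)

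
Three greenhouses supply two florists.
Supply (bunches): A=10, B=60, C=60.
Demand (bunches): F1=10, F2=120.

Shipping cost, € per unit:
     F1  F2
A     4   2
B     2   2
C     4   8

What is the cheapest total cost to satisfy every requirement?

580

An optimal shipping plan:
  A->F2: 10 × €2 = €20
  B->F2: 60 × €2 = €120
  C->F1: 10 × €4 = €40
  C->F2: 50 × €8 = €400
Total = 20 + 120 + 40 + 400 = €580.
(Supply check: A ships 10; B ships 60; C ships 60.)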